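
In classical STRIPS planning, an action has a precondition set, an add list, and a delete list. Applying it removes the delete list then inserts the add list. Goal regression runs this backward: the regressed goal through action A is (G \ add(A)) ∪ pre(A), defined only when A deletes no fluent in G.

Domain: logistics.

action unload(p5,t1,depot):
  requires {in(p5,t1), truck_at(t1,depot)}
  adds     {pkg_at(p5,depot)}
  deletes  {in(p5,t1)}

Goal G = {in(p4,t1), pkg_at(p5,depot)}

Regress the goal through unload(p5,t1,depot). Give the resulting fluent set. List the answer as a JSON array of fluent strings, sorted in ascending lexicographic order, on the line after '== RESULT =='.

Regress:
  G ∩ del = {}  (empty — regression defined)
  G \ add = {in(p4,t1), pkg_at(p5,depot)} \ {pkg_at(p5,depot)} = {in(p4,t1)}
  ∪ pre   = {in(p4,t1)} ∪ {in(p5,t1), truck_at(t1,depot)}
          = {in(p4,t1), in(p5,t1), truck_at(t1,depot)}

== RESULT ==
["in(p4,t1)", "in(p5,t1)", "truck_at(t1,depot)"]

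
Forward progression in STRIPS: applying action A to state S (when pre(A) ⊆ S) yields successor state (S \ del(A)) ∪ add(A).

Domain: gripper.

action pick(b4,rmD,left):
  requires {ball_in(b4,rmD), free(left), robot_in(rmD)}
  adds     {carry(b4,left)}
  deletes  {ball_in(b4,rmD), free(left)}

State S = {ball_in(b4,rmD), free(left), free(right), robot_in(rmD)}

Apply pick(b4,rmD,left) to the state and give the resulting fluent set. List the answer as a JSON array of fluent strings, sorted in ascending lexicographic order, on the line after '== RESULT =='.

Compute (S \ del) ∪ add:
  pre ⊆ S: {ball_in(b4,rmD), free(left), robot_in(rmD)} ⊆ S  — applicable
  S \ del = {free(right), robot_in(rmD)}
  ∪ add   = {carry(b4,left), free(right), robot_in(rmD)}

== RESULT ==
["carry(b4,left)", "free(right)", "robot_in(rmD)"]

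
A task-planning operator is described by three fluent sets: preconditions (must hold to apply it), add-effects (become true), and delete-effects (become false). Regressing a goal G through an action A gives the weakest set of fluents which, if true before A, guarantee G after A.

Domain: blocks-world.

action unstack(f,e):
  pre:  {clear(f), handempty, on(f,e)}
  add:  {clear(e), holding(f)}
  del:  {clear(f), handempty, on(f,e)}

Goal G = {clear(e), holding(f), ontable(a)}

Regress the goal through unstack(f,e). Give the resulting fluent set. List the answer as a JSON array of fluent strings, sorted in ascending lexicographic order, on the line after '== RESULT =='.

Compute (G \ add) ∪ pre:
  G ∩ del = {}  (empty — regression defined)
  G \ add = {clear(e), holding(f), ontable(a)} \ {clear(e), holding(f)} = {ontable(a)}
  ∪ pre   = {ontable(a)} ∪ {clear(f), handempty, on(f,e)}
          = {clear(f), handempty, on(f,e), ontable(a)}

== RESULT ==
["clear(f)", "handempty", "on(f,e)", "ontable(a)"]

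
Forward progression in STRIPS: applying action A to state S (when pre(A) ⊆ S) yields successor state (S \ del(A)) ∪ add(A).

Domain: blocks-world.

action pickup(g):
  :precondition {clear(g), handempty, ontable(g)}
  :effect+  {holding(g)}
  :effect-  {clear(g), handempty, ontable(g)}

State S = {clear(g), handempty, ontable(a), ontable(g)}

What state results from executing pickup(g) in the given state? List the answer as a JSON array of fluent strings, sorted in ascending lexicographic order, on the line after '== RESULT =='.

Progress:
  pre ⊆ S: {clear(g), handempty, ontable(g)} ⊆ S  — applicable
  S \ del = {ontable(a)}
  ∪ add   = {holding(g), ontable(a)}

== RESULT ==
["holding(g)", "ontable(a)"]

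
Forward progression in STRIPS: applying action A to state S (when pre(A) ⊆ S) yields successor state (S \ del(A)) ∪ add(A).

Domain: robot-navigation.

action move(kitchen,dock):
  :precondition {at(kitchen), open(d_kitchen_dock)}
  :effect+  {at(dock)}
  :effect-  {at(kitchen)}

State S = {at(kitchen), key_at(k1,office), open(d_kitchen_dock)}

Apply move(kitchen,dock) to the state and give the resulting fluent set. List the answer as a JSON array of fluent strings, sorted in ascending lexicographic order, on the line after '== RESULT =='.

Progress:
  pre ⊆ S: {at(kitchen), open(d_kitchen_dock)} ⊆ S  — applicable
  S \ del = {key_at(k1,office), open(d_kitchen_dock)}
  ∪ add   = {at(dock), key_at(k1,office), open(d_kitchen_dock)}

== RESULT ==
["at(dock)", "key_at(k1,office)", "open(d_kitchen_dock)"]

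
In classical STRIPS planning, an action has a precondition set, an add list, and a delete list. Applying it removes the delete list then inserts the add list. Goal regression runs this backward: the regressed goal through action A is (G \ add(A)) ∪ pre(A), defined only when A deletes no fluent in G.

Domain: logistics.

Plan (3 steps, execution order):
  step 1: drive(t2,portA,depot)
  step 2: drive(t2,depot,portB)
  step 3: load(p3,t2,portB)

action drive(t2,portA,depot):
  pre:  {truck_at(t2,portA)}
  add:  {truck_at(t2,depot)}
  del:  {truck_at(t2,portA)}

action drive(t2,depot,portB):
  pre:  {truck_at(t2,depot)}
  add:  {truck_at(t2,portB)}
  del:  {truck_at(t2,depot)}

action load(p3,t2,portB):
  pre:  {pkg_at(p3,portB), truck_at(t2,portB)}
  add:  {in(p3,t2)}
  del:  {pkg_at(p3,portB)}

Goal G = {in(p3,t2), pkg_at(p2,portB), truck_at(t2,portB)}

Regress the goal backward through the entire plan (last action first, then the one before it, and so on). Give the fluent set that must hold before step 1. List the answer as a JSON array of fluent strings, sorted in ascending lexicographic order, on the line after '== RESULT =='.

Regress step by step:
  through step 3 (load(p3,t2,portB)): drop {in(p3,t2)}, keep {pkg_at(p2,portB), truck_at(t2,portB)}, require {pkg_at(p3,portB), truck_at(t2,portB)}
    → {pkg_at(p2,portB), pkg_at(p3,portB), truck_at(t2,portB)}
  through step 2 (drive(t2,depot,portB)): drop {truck_at(t2,portB)}, keep {pkg_at(p2,portB), pkg_at(p3,portB)}, require {truck_at(t2,depot)}
    → {pkg_at(p2,portB), pkg_at(p3,portB), truck_at(t2,depot)}
  through step 1 (drive(t2,portA,depot)): drop {truck_at(t2,depot)}, keep {pkg_at(p2,portB), pkg_at(p3,portB)}, require {truck_at(t2,portA)}
    → {pkg_at(p2,portB), pkg_at(p3,portB), truck_at(t2,portA)}

== RESULT ==
["pkg_at(p2,portB)", "pkg_at(p3,portB)", "truck_at(t2,portA)"]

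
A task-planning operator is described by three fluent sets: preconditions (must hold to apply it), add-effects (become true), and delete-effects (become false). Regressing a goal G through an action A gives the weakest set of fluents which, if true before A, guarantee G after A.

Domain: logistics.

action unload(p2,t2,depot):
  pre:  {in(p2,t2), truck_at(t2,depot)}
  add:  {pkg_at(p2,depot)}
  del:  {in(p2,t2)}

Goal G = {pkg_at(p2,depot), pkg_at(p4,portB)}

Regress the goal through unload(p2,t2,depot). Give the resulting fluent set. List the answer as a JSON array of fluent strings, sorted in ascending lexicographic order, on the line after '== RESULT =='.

Compute (G \ add) ∪ pre:
  G ∩ del = {}  (empty — regression defined)
  G \ add = {pkg_at(p2,depot), pkg_at(p4,portB)} \ {pkg_at(p2,depot)} = {pkg_at(p4,portB)}
  ∪ pre   = {pkg_at(p4,portB)} ∪ {in(p2,t2), truck_at(t2,depot)}
          = {in(p2,t2), pkg_at(p4,portB), truck_at(t2,depot)}

== RESULT ==
["in(p2,t2)", "pkg_at(p4,portB)", "truck_at(t2,depot)"]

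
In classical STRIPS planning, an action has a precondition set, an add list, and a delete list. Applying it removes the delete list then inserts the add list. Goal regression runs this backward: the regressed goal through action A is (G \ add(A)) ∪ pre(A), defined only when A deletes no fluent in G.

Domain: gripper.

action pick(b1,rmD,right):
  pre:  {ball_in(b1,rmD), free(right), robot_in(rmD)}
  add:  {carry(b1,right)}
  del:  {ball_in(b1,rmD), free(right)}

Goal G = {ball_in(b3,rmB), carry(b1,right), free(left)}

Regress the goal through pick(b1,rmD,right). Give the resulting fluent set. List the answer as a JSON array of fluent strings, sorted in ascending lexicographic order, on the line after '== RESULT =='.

Regress:
  G ∩ del = {}  (empty — regression defined)
  G \ add = {ball_in(b3,rmB), carry(b1,right), free(left)} \ {carry(b1,right)} = {ball_in(b3,rmB), free(left)}
  ∪ pre   = {ball_in(b3,rmB), free(left)} ∪ {ball_in(b1,rmD), free(right), robot_in(rmD)}
          = {ball_in(b1,rmD), ball_in(b3,rmB), free(left), free(right), robot_in(rmD)}

== RESULT ==
["ball_in(b1,rmD)", "ball_in(b3,rmB)", "free(left)", "free(right)", "robot_in(rmD)"]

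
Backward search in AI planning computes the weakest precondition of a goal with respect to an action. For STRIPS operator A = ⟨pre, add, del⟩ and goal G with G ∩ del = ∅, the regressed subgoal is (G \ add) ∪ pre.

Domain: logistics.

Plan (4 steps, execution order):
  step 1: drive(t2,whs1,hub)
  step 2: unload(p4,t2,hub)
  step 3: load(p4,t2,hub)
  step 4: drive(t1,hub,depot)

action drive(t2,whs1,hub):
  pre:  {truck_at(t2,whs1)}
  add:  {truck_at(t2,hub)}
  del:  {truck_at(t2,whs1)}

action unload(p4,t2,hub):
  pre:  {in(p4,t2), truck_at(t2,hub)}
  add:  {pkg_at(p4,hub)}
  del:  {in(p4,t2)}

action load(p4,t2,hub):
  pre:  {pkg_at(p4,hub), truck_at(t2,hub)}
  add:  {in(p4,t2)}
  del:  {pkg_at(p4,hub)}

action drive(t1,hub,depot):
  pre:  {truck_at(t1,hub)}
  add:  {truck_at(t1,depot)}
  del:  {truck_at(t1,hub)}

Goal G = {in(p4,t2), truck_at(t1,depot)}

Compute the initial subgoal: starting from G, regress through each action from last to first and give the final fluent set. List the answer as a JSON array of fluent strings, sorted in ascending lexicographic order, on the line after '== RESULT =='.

Work backward from the goal:
  through step 4 (drive(t1,hub,depot)): drop {truck_at(t1,depot)}, keep {in(p4,t2)}, require {truck_at(t1,hub)}
    → {in(p4,t2), truck_at(t1,hub)}
  through step 3 (load(p4,t2,hub)): drop {in(p4,t2)}, keep {truck_at(t1,hub)}, require {pkg_at(p4,hub), truck_at(t2,hub)}
    → {pkg_at(p4,hub), truck_at(t1,hub), truck_at(t2,hub)}
  through step 2 (unload(p4,t2,hub)): drop {pkg_at(p4,hub)}, keep {truck_at(t1,hub), truck_at(t2,hub)}, require {in(p4,t2), truck_at(t2,hub)}
    → {in(p4,t2), truck_at(t1,hub), truck_at(t2,hub)}
  through step 1 (drive(t2,whs1,hub)): drop {truck_at(t2,hub)}, keep {in(p4,t2), truck_at(t1,hub)}, require {truck_at(t2,whs1)}
    → {in(p4,t2), truck_at(t1,hub), truck_at(t2,whs1)}

== RESULT ==
["in(p4,t2)", "truck_at(t1,hub)", "truck_at(t2,whs1)"]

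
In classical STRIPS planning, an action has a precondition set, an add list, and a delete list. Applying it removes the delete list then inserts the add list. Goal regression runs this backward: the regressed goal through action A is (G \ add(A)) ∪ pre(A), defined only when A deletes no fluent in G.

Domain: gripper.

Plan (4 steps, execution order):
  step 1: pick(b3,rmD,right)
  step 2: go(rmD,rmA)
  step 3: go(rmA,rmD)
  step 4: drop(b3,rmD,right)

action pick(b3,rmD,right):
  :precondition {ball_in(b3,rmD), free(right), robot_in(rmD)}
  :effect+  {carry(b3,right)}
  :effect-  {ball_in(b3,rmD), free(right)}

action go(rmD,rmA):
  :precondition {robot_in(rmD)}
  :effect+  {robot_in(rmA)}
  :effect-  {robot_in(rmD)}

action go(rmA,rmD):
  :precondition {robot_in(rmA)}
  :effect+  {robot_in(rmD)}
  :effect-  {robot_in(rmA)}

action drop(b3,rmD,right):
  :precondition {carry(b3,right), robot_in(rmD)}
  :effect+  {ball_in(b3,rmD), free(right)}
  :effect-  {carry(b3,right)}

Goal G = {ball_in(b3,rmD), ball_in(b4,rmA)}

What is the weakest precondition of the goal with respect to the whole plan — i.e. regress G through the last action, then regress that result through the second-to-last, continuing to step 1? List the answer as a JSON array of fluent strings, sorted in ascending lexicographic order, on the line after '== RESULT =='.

Work backward from the goal:
  through step 4 (drop(b3,rmD,right)): drop {ball_in(b3,rmD)}, keep {ball_in(b4,rmA)}, require {carry(b3,right), robot_in(rmD)}
    → {ball_in(b4,rmA), carry(b3,right), robot_in(rmD)}
  through step 3 (go(rmA,rmD)): drop {robot_in(rmD)}, keep {ball_in(b4,rmA), carry(b3,right)}, require {robot_in(rmA)}
    → {ball_in(b4,rmA), carry(b3,right), robot_in(rmA)}
  through step 2 (go(rmD,rmA)): drop {robot_in(rmA)}, keep {ball_in(b4,rmA), carry(b3,right)}, require {robot_in(rmD)}
    → {ball_in(b4,rmA), carry(b3,right), robot_in(rmD)}
  through step 1 (pick(b3,rmD,right)): drop {carry(b3,right)}, keep {ball_in(b4,rmA), robot_in(rmD)}, require {ball_in(b3,rmD), free(right), robot_in(rmD)}
    → {ball_in(b3,rmD), ball_in(b4,rmA), free(right), robot_in(rmD)}

== RESULT ==
["ball_in(b3,rmD)", "ball_in(b4,rmA)", "free(right)", "robot_in(rmD)"]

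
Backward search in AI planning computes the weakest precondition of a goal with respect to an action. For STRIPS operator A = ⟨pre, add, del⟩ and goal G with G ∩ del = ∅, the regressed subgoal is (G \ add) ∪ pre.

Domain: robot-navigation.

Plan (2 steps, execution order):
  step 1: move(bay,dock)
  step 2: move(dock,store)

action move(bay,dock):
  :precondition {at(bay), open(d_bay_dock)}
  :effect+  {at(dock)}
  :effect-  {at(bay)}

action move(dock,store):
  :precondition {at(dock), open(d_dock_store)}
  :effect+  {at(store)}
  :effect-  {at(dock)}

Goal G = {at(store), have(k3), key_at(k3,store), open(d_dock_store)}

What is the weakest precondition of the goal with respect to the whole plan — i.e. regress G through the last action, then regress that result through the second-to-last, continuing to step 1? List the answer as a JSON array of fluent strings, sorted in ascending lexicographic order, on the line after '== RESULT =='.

Regress step by step:
  through step 2 (move(dock,store)): drop {at(store)}, keep {have(k3), key_at(k3,store), open(d_dock_store)}, require {at(dock), open(d_dock_store)}
    → {at(dock), have(k3), key_at(k3,store), open(d_dock_store)}
  through step 1 (move(bay,dock)): drop {at(dock)}, keep {have(k3), key_at(k3,store), open(d_dock_store)}, require {at(bay), open(d_bay_dock)}
    → {at(bay), have(k3), key_at(k3,store), open(d_bay_dock), open(d_dock_store)}

== RESULT ==
["at(bay)", "have(k3)", "key_at(k3,store)", "open(d_bay_dock)", "open(d_dock_store)"]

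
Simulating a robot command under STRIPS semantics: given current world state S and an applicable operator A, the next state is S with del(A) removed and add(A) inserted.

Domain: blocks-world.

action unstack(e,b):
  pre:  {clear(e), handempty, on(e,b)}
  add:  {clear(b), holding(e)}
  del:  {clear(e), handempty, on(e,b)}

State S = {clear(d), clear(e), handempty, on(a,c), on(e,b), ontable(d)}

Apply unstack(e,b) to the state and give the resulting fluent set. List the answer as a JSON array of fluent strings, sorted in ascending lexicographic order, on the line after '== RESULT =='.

Progress:
  pre ⊆ S: {clear(e), handempty, on(e,b)} ⊆ S  — applicable
  S \ del = {clear(d), on(a,c), ontable(d)}
  ∪ add   = {clear(b), clear(d), holding(e), on(a,c), ontable(d)}

== RESULT ==
["clear(b)", "clear(d)", "holding(e)", "on(a,c)", "ontable(d)"]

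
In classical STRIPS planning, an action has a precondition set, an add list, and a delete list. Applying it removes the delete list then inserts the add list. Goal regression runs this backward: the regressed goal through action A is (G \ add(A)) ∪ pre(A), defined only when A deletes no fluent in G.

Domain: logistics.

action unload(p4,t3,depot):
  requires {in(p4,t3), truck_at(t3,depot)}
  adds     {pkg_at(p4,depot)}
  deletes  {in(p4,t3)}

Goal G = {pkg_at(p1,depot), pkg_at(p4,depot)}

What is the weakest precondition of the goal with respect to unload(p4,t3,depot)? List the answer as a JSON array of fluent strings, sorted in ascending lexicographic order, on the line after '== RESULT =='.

Regress:
  G ∩ del = {}  (empty — regression defined)
  G \ add = {pkg_at(p1,depot), pkg_at(p4,depot)} \ {pkg_at(p4,depot)} = {pkg_at(p1,depot)}
  ∪ pre   = {pkg_at(p1,depot)} ∪ {in(p4,t3), truck_at(t3,depot)}
          = {in(p4,t3), pkg_at(p1,depot), truck_at(t3,depot)}

== RESULT ==
["in(p4,t3)", "pkg_at(p1,depot)", "truck_at(t3,depot)"]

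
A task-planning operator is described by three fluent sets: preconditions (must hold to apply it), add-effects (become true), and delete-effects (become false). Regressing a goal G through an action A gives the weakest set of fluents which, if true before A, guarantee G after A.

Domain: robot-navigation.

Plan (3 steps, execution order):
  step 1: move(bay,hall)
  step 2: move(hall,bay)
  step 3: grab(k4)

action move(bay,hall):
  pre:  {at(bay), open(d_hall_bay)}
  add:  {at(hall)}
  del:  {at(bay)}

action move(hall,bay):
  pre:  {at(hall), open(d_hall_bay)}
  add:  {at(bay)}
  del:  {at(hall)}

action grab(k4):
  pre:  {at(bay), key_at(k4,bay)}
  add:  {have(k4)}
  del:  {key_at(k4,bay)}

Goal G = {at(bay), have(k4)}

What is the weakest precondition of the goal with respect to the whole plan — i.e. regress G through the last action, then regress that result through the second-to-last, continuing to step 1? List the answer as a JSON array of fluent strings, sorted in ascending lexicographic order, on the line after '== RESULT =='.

Work backward from the goal:
  through step 3 (grab(k4)): drop {have(k4)}, keep {at(bay)}, require {at(bay), key_at(k4,bay)}
    → {at(bay), key_at(k4,bay)}
  through step 2 (move(hall,bay)): drop {at(bay)}, keep {key_at(k4,bay)}, require {at(hall), open(d_hall_bay)}
    → {at(hall), key_at(k4,bay), open(d_hall_bay)}
  through step 1 (move(bay,hall)): drop {at(hall)}, keep {key_at(k4,bay), open(d_hall_bay)}, require {at(bay), open(d_hall_bay)}
    → {at(bay), key_at(k4,bay), open(d_hall_bay)}

== RESULT ==
["at(bay)", "key_at(k4,bay)", "open(d_hall_bay)"]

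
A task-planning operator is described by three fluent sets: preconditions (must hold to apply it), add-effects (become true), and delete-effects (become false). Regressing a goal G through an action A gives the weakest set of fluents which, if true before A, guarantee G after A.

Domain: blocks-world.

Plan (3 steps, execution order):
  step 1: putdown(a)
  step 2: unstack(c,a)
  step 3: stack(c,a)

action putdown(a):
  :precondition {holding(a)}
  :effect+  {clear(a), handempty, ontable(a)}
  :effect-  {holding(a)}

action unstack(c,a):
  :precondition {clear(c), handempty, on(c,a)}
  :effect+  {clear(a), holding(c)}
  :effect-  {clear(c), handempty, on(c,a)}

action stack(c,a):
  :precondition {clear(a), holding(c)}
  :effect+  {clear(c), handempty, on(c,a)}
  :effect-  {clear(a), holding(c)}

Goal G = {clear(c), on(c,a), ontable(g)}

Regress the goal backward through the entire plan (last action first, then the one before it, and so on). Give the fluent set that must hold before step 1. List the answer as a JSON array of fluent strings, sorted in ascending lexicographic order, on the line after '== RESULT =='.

Regress step by step:
  through step 3 (stack(c,a)): drop {clear(c), on(c,a)}, keep {ontable(g)}, require {clear(a), holding(c)}
    → {clear(a), holding(c), ontable(g)}
  through step 2 (unstack(c,a)): drop {clear(a), holding(c)}, keep {ontable(g)}, require {clear(c), handempty, on(c,a)}
    → {clear(c), handempty, on(c,a), ontable(g)}
  through step 1 (putdown(a)): drop {handempty}, keep {clear(c), on(c,a), ontable(g)}, require {holding(a)}
    → {clear(c), holding(a), on(c,a), ontable(g)}

== RESULT ==
["clear(c)", "holding(a)", "on(c,a)", "ontable(g)"]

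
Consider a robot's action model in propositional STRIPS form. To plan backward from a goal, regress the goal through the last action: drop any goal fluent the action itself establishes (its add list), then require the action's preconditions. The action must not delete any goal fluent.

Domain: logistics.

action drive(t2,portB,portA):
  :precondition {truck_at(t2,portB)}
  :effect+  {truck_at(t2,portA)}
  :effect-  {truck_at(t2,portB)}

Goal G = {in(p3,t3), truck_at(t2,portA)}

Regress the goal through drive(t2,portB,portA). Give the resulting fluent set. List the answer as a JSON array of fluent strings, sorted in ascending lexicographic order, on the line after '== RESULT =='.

Compute (G \ add) ∪ pre:
  G ∩ del = {}  (empty — regression defined)
  G \ add = {in(p3,t3), truck_at(t2,portA)} \ {truck_at(t2,portA)} = {in(p3,t3)}
  ∪ pre   = {in(p3,t3)} ∪ {truck_at(t2,portB)}
          = {in(p3,t3), truck_at(t2,portB)}

== RESULT ==
["in(p3,t3)", "truck_at(t2,portB)"]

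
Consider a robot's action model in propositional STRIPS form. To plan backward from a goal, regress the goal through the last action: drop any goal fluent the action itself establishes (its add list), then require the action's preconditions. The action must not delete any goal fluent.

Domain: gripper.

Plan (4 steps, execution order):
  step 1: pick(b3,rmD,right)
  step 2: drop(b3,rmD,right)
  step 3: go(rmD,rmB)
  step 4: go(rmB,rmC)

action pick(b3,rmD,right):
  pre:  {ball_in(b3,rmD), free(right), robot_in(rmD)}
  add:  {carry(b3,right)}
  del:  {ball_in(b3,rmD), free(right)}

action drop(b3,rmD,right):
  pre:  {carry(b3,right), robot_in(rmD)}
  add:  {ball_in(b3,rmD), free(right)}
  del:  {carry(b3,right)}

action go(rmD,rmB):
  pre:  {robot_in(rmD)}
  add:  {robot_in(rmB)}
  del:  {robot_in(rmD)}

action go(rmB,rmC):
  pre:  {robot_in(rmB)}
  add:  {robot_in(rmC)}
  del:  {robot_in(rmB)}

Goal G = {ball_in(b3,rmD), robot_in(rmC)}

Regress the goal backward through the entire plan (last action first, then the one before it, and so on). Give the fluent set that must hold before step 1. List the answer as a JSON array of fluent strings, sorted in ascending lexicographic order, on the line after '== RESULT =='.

Work backward from the goal:
  through step 4 (go(rmB,rmC)): drop {robot_in(rmC)}, keep {ball_in(b3,rmD)}, require {robot_in(rmB)}
    → {ball_in(b3,rmD), robot_in(rmB)}
  through step 3 (go(rmD,rmB)): drop {robot_in(rmB)}, keep {ball_in(b3,rmD)}, require {robot_in(rmD)}
    → {ball_in(b3,rmD), robot_in(rmD)}
  through step 2 (drop(b3,rmD,right)): drop {ball_in(b3,rmD)}, keep {robot_in(rmD)}, require {carry(b3,right), robot_in(rmD)}
    → {carry(b3,right), robot_in(rmD)}
  through step 1 (pick(b3,rmD,right)): drop {carry(b3,right)}, keep {robot_in(rmD)}, require {ball_in(b3,rmD), free(right), robot_in(rmD)}
    → {ball_in(b3,rmD), free(right), robot_in(rmD)}

== RESULT ==
["ball_in(b3,rmD)", "free(right)", "robot_in(rmD)"]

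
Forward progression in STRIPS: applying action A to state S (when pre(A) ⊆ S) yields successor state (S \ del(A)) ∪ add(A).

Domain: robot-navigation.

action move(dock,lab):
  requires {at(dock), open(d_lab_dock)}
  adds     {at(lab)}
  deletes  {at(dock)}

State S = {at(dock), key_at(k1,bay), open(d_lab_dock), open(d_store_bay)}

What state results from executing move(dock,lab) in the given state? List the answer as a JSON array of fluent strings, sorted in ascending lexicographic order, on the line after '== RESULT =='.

Progress:
  pre ⊆ S: {at(dock), open(d_lab_dock)} ⊆ S  — applicable
  S \ del = {key_at(k1,bay), open(d_lab_dock), open(d_store_bay)}
  ∪ add   = {at(lab), key_at(k1,bay), open(d_lab_dock), open(d_store_bay)}

== RESULT ==
["at(lab)", "key_at(k1,bay)", "open(d_lab_dock)", "open(d_store_bay)"]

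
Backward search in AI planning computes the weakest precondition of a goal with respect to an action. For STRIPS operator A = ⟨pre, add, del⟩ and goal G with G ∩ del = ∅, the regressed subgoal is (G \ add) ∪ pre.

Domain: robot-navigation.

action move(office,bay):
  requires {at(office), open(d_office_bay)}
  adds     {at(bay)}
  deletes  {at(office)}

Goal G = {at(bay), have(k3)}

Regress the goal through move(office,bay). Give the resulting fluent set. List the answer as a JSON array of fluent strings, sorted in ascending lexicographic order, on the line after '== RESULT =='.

Compute (G \ add) ∪ pre:
  G ∩ del = {}  (empty — regression defined)
  G \ add = {at(bay), have(k3)} \ {at(bay)} = {have(k3)}
  ∪ pre   = {have(k3)} ∪ {at(office), open(d_office_bay)}
          = {at(office), have(k3), open(d_office_bay)}

== RESULT ==
["at(office)", "have(k3)", "open(d_office_bay)"]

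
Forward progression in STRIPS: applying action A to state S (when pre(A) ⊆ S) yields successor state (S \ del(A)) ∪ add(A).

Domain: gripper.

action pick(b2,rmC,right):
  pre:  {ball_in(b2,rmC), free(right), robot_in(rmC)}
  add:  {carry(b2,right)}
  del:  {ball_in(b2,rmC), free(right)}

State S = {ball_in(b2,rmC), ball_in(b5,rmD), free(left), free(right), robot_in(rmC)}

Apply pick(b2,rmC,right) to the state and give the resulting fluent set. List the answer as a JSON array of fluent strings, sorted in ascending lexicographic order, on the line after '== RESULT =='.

Progress:
  pre ⊆ S: {ball_in(b2,rmC), free(right), robot_in(rmC)} ⊆ S  — applicable
  S \ del = {ball_in(b5,rmD), free(left), robot_in(rmC)}
  ∪ add   = {ball_in(b5,rmD), carry(b2,right), free(left), robot_in(rmC)}

== RESULT ==
["ball_in(b5,rmD)", "carry(b2,right)", "free(left)", "robot_in(rmC)"]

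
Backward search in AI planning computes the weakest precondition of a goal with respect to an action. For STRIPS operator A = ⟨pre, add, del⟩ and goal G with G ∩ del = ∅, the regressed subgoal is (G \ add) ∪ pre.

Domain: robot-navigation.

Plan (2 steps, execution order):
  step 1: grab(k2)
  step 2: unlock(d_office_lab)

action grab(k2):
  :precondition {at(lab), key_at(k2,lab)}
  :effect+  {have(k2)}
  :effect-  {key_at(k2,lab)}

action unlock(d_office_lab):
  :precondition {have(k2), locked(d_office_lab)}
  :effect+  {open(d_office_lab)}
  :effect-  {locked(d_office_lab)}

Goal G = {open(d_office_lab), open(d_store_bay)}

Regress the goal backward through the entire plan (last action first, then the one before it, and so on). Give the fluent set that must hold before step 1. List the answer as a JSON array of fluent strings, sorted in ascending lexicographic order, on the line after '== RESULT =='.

Regress step by step:
  through step 2 (unlock(d_office_lab)): drop {open(d_office_lab)}, keep {open(d_store_bay)}, require {have(k2), locked(d_office_lab)}
    → {have(k2), locked(d_office_lab), open(d_store_bay)}
  through step 1 (grab(k2)): drop {have(k2)}, keep {locked(d_office_lab), open(d_store_bay)}, require {at(lab), key_at(k2,lab)}
    → {at(lab), key_at(k2,lab), locked(d_office_lab), open(d_store_bay)}

== RESULT ==
["at(lab)", "key_at(k2,lab)", "locked(d_office_lab)", "open(d_store_bay)"]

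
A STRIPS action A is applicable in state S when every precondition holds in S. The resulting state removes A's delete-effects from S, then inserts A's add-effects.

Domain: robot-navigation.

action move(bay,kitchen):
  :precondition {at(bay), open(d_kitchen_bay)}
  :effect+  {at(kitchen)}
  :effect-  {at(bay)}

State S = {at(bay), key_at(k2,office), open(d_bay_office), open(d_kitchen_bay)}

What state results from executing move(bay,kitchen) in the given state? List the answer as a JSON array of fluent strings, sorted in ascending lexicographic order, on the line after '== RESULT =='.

Progress:
  pre ⊆ S: {at(bay), open(d_kitchen_bay)} ⊆ S  — applicable
  S \ del = {key_at(k2,office), open(d_bay_office), open(d_kitchen_bay)}
  ∪ add   = {at(kitchen), key_at(k2,office), open(d_bay_office), open(d_kitchen_bay)}

== RESULT ==
["at(kitchen)", "key_at(k2,office)", "open(d_bay_office)", "open(d_kitchen_bay)"]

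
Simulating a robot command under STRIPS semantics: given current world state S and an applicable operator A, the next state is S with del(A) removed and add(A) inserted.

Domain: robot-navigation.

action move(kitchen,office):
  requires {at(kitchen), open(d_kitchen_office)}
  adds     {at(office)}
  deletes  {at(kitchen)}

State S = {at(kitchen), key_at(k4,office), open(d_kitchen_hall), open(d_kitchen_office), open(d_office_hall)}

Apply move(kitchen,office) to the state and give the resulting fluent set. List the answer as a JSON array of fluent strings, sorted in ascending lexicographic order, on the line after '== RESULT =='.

Progress:
  pre ⊆ S: {at(kitchen), open(d_kitchen_office)} ⊆ S  — applicable
  S \ del = {key_at(k4,office), open(d_kitchen_hall), open(d_kitchen_office), open(d_office_hall)}
  ∪ add   = {at(office), key_at(k4,office), open(d_kitchen_hall), open(d_kitchen_office), open(d_office_hall)}

== RESULT ==
["at(office)", "key_at(k4,office)", "open(d_kitchen_hall)", "open(d_kitchen_office)", "open(d_office_hall)"]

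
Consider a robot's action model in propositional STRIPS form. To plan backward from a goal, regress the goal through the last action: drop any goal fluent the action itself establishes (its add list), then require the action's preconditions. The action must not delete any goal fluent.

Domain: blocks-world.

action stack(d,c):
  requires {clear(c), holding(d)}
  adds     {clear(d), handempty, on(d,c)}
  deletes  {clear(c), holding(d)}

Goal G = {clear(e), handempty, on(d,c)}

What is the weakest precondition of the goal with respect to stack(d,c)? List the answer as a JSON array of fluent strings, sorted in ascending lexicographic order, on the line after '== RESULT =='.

Compute (G \ add) ∪ pre:
  G ∩ del = {}  (empty — regression defined)
  G \ add = {clear(e), handempty, on(d,c)} \ {clear(d), handempty, on(d,c)} = {clear(e)}
  ∪ pre   = {clear(e)} ∪ {clear(c), holding(d)}
          = {clear(c), clear(e), holding(d)}

== RESULT ==
["clear(c)", "clear(e)", "holding(d)"]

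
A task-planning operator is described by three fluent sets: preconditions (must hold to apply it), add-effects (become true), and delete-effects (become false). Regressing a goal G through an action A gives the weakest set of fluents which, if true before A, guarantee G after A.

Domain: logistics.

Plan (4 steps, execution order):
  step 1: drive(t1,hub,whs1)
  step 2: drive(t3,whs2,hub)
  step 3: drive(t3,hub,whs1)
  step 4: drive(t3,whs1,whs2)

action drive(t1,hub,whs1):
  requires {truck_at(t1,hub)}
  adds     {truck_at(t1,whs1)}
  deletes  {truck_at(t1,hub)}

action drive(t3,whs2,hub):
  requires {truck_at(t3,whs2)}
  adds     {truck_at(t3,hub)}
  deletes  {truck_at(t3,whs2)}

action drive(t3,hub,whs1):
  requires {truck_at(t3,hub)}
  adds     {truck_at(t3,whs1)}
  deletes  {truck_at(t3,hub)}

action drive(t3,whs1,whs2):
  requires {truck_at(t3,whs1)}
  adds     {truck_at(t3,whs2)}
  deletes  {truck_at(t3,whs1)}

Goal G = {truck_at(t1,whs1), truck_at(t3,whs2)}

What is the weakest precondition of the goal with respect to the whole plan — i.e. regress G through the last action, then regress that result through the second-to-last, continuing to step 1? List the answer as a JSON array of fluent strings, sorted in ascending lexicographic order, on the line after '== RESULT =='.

Work backward from the goal:
  through step 4 (drive(t3,whs1,whs2)): drop {truck_at(t3,whs2)}, keep {truck_at(t1,whs1)}, require {truck_at(t3,whs1)}
    → {truck_at(t1,whs1), truck_at(t3,whs1)}
  through step 3 (drive(t3,hub,whs1)): drop {truck_at(t3,whs1)}, keep {truck_at(t1,whs1)}, require {truck_at(t3,hub)}
    → {truck_at(t1,whs1), truck_at(t3,hub)}
  through step 2 (drive(t3,whs2,hub)): drop {truck_at(t3,hub)}, keep {truck_at(t1,whs1)}, require {truck_at(t3,whs2)}
    → {truck_at(t1,whs1), truck_at(t3,whs2)}
  through step 1 (drive(t1,hub,whs1)): drop {truck_at(t1,whs1)}, keep {truck_at(t3,whs2)}, require {truck_at(t1,hub)}
    → {truck_at(t1,hub), truck_at(t3,whs2)}

== RESULT ==
["truck_at(t1,hub)", "truck_at(t3,whs2)"]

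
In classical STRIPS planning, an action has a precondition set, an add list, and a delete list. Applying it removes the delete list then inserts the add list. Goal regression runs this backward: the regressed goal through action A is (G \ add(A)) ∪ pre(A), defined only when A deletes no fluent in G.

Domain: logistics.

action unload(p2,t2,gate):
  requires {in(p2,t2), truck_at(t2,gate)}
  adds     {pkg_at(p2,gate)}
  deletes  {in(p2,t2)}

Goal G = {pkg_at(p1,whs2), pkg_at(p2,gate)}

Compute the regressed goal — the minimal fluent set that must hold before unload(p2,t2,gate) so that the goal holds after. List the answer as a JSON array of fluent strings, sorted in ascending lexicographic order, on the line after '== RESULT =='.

Compute (G \ add) ∪ pre:
  G ∩ del = {}  (empty — regression defined)
  G \ add = {pkg_at(p1,whs2), pkg_at(p2,gate)} \ {pkg_at(p2,gate)} = {pkg_at(p1,whs2)}
  ∪ pre   = {pkg_at(p1,whs2)} ∪ {in(p2,t2), truck_at(t2,gate)}
          = {in(p2,t2), pkg_at(p1,whs2), truck_at(t2,gate)}

== RESULT ==
["in(p2,t2)", "pkg_at(p1,whs2)", "truck_at(t2,gate)"]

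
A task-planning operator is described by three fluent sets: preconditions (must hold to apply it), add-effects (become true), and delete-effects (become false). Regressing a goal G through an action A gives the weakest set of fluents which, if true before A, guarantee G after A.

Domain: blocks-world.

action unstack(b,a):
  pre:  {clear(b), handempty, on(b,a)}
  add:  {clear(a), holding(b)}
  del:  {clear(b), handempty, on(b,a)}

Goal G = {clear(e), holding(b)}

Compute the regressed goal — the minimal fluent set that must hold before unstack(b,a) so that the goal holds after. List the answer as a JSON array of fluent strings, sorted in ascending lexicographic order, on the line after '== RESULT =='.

Regress:
  G ∩ del = {}  (empty — regression defined)
  G \ add = {clear(e), holding(b)} \ {clear(a), holding(b)} = {clear(e)}
  ∪ pre   = {clear(e)} ∪ {clear(b), handempty, on(b,a)}
          = {clear(b), clear(e), handempty, on(b,a)}

== RESULT ==
["clear(b)", "clear(e)", "handempty", "on(b,a)"]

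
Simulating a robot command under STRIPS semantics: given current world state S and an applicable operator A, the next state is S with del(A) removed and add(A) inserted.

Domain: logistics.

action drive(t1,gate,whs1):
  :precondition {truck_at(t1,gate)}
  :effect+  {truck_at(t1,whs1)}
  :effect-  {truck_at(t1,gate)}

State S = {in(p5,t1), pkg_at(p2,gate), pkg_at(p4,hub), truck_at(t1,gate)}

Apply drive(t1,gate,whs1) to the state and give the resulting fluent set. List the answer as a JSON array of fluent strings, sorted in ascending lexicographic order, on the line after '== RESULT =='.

Progress:
  pre ⊆ S: {truck_at(t1,gate)} ⊆ S  — applicable
  S \ del = {in(p5,t1), pkg_at(p2,gate), pkg_at(p4,hub)}
  ∪ add   = {in(p5,t1), pkg_at(p2,gate), pkg_at(p4,hub), truck_at(t1,whs1)}

== RESULT ==
["in(p5,t1)", "pkg_at(p2,gate)", "pkg_at(p4,hub)", "truck_at(t1,whs1)"]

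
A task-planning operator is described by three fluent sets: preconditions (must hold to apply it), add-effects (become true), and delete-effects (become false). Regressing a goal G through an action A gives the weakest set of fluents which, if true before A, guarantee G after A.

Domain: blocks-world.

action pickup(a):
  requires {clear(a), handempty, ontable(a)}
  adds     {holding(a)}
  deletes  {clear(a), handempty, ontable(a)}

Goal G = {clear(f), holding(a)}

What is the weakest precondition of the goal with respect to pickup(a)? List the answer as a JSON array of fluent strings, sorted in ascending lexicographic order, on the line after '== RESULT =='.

Regress:
  G ∩ del = {}  (empty — regression defined)
  G \ add = {clear(f), holding(a)} \ {holding(a)} = {clear(f)}
  ∪ pre   = {clear(f)} ∪ {clear(a), handempty, ontable(a)}
          = {clear(a), clear(f), handempty, ontable(a)}

== RESULT ==
["clear(a)", "clear(f)", "handempty", "ontable(a)"]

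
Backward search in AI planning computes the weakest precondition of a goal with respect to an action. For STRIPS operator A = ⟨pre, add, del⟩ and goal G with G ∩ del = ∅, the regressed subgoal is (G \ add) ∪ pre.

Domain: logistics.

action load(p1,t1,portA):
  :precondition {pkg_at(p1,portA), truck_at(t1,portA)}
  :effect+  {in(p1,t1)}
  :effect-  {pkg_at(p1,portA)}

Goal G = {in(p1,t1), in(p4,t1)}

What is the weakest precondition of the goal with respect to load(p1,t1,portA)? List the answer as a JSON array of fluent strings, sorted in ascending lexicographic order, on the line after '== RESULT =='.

Compute (G \ add) ∪ pre:
  G ∩ del = {}  (empty — regression defined)
  G \ add = {in(p1,t1), in(p4,t1)} \ {in(p1,t1)} = {in(p4,t1)}
  ∪ pre   = {in(p4,t1)} ∪ {pkg_at(p1,portA), truck_at(t1,portA)}
          = {in(p4,t1), pkg_at(p1,portA), truck_at(t1,portA)}

== RESULT ==
["in(p4,t1)", "pkg_at(p1,portA)", "truck_at(t1,portA)"]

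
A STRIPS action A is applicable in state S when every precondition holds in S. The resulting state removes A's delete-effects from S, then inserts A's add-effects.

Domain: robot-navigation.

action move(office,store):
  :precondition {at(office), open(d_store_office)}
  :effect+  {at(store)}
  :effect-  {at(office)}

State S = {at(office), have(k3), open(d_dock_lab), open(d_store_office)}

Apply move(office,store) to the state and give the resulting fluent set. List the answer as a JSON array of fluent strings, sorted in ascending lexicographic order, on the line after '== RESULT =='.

Progress:
  pre ⊆ S: {at(office), open(d_store_office)} ⊆ S  — applicable
  S \ del = {have(k3), open(d_dock_lab), open(d_store_office)}
  ∪ add   = {at(store), have(k3), open(d_dock_lab), open(d_store_office)}

== RESULT ==
["at(store)", "have(k3)", "open(d_dock_lab)", "open(d_store_office)"]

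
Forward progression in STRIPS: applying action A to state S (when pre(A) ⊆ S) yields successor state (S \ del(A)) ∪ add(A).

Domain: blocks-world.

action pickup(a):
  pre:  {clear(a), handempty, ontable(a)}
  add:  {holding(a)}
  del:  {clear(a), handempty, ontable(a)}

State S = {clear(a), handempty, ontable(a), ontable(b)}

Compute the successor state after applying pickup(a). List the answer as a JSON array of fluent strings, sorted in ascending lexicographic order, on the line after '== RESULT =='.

Progress:
  pre ⊆ S: {clear(a), handempty, ontable(a)} ⊆ S  — applicable
  S \ del = {ontable(b)}
  ∪ add   = {holding(a), ontable(b)}

== RESULT ==
["holding(a)", "ontable(b)"]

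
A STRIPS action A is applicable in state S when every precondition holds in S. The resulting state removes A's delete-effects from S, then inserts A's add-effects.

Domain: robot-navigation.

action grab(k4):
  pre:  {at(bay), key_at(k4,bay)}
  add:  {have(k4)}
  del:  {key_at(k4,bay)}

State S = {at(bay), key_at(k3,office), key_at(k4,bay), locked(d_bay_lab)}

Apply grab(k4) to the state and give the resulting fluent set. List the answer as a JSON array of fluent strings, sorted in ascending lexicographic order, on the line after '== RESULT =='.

Progress:
  pre ⊆ S: {at(bay), key_at(k4,bay)} ⊆ S  — applicable
  S \ del = {at(bay), key_at(k3,office), locked(d_bay_lab)}
  ∪ add   = {at(bay), have(k4), key_at(k3,office), locked(d_bay_lab)}

== RESULT ==
["at(bay)", "have(k4)", "key_at(k3,office)", "locked(d_bay_lab)"]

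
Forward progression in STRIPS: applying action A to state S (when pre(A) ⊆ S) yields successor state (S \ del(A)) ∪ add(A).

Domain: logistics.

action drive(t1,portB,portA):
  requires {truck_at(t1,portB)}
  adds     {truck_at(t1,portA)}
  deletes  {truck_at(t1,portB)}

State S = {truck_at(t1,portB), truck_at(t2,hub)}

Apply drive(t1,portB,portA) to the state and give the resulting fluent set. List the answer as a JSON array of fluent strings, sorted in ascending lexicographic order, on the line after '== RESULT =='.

Compute (S \ del) ∪ add:
  pre ⊆ S: {truck_at(t1,portB)} ⊆ S  — applicable
  S \ del = {truck_at(t2,hub)}
  ∪ add   = {truck_at(t1,portA), truck_at(t2,hub)}

== RESULT ==
["truck_at(t1,portA)", "truck_at(t2,hub)"]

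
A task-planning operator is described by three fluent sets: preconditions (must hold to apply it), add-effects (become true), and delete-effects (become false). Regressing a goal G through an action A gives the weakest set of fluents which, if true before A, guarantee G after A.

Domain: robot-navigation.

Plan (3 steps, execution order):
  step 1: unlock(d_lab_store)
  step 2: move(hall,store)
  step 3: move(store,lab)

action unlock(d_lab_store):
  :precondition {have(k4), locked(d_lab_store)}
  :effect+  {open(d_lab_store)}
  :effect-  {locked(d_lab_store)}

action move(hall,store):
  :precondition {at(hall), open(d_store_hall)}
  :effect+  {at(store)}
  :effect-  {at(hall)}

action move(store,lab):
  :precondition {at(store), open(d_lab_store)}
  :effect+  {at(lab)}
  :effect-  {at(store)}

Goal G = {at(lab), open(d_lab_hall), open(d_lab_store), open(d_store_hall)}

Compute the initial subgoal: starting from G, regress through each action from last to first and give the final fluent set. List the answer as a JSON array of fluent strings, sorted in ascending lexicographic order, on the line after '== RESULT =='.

Work backward from the goal:
  through step 3 (move(store,lab)): drop {at(lab)}, keep {open(d_lab_hall), open(d_lab_store), open(d_store_hall)}, require {at(store), open(d_lab_store)}
    → {at(store), open(d_lab_hall), open(d_lab_store), open(d_store_hall)}
  through step 2 (move(hall,store)): drop {at(store)}, keep {open(d_lab_hall), open(d_lab_store), open(d_store_hall)}, require {at(hall), open(d_store_hall)}
    → {at(hall), open(d_lab_hall), open(d_lab_store), open(d_store_hall)}
  through step 1 (unlock(d_lab_store)): drop {open(d_lab_store)}, keep {at(hall), open(d_lab_hall), open(d_store_hall)}, require {have(k4), locked(d_lab_store)}
    → {at(hall), have(k4), locked(d_lab_store), open(d_lab_hall), open(d_store_hall)}

== RESULT ==
["at(hall)", "have(k4)", "locked(d_lab_store)", "open(d_lab_hall)", "open(d_store_hall)"]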